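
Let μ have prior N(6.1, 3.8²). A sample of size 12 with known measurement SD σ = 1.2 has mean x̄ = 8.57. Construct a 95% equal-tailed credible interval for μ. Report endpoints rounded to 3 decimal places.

Posterior precision = 1/3.8² + 12/1.2² = 0.0693 + 8.3333 = 8.4026, so posterior SD = 0.3450.
Posterior mean = (6.1/3.8² + 12·8.57/1.2²) / 8.4026 = 8.5496.
Interval: 8.5496 ± 1.960 × 0.3450 → [7.873, 9.226].

[7.873, 9.226]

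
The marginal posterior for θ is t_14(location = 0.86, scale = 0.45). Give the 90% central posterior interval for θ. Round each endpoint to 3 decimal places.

[0.067, 1.653]

The t_14 distribution is symmetric; the 90% interval is 0.86 ± t·0.45 with t_{0.95,14} = 1.761.
Half-width: 1.761 × 0.45 = 0.793.
0.86 − 0.793 = 0.067; 0.86 + 0.793 = 1.653.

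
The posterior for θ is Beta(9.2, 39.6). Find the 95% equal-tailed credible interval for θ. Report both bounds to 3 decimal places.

Posterior: Beta(9.2, 39.6).
Equal-tailed 95% interval: the 0.025 and 0.975 quantiles of Beta(9.2, 39.6).
Posterior mean ≈ 0.189, SD ≈ 0.055; a Normal approximation gives roughly [0.080, 0.297].
Exact: F⁻¹(0.025) = 0.093; F⁻¹(0.975) = 0.308.

[0.093, 0.308]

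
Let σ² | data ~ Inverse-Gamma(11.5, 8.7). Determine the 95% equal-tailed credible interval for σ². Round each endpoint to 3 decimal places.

[0.457, 1.489]

Inverse-Gamma(11.5, 8.7) quantiles: F⁻¹(0.025) and F⁻¹(0.975).
Equivalently, 1/σ² ~ Gamma(11.5, rate = 8.7); invert its 0.975 and 0.025 quantiles.
Posterior mean ≈ 0.829, SD ≈ 0.269; a Normal approximation gives roughly [0.302, 1.355].
Exact: lower = 0.457; upper = 1.489.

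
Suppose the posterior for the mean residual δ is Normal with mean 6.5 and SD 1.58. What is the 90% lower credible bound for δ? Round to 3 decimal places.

Need L with P(δ ≥ L) = 0.90: L = 6.5 − z_{0.1}·1.58.
z = 1.282; L = 6.5 − 1.282 × 1.58 = 4.475.

4.475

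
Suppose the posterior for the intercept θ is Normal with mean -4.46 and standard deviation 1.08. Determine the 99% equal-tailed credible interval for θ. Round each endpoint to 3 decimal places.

[-7.242, -1.678]

The posterior is symmetric, so the 99% equal-tailed interval is θ = -4.46 ± z·1.08 with z = 2.576.
Half-width: 2.576 × 1.08 = 2.782.
-4.46 − 2.782 = -7.242; -4.46 + 2.782 = -1.678.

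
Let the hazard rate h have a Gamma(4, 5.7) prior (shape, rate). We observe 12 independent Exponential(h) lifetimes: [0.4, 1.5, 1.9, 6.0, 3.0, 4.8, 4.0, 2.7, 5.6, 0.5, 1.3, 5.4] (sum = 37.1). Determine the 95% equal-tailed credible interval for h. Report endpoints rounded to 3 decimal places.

[0.214, 0.578]

Posterior: Gamma(4+12, 5.7+37.1) = Gamma(16, 42.8) (shape, rate).
Equal-tailed 95% interval: Gamma(16, 42.8) quantiles at 0.025 and 0.975.
Posterior mean ≈ 0.374, SD ≈ 0.093; a Normal approximation gives roughly [0.191, 0.557].
Exact: lower = 0.214; upper = 0.578.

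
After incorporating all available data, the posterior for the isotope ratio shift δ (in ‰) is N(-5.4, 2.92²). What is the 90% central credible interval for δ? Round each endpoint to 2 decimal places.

The posterior is symmetric, so the 90% equal-tailed interval is δ = -5.4 ± z·2.92 with z = 1.645.
Half-width: 1.645 × 2.92 = 4.80.
-5.4 − 4.80 = -10.20; -5.4 + 4.80 = -0.60.

[-10.20, -0.60]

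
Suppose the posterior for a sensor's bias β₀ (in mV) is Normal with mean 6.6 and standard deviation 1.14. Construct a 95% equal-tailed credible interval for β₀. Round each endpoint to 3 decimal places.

[4.366, 8.834]

The posterior is symmetric, so the 95% equal-tailed interval is β₀ = 6.6 ± z·1.14 with z = 1.960.
Half-width: 1.960 × 1.14 = 2.234.
6.6 − 2.234 = 4.366; 6.6 + 2.234 = 8.834.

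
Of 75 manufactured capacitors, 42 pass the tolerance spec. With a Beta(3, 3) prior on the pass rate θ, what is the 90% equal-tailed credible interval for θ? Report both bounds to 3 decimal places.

[0.464, 0.645]

Posterior: Beta(3+42, 3+33) = Beta(45, 36).
Equal-tailed 90% interval: the 0.05 and 0.95 quantiles of Beta(45, 36).
Posterior mean ≈ 0.556, SD ≈ 0.055; a Normal approximation gives roughly [0.465, 0.646].
Exact: F⁻¹(0.05) = 0.464; F⁻¹(0.95) = 0.645.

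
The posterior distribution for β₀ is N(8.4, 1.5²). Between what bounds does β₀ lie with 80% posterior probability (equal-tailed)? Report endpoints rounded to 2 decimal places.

[6.48, 10.32]

The posterior is symmetric, so the 80% equal-tailed interval is β₀ = 8.4 ± z·1.5 with z = 1.282.
Half-width: 1.282 × 1.5 = 1.92.
8.4 − 1.92 = 6.48; 8.4 + 1.92 = 10.32.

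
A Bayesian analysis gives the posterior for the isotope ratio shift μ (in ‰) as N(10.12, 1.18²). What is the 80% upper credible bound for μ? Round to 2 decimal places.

Need U with P(μ ≤ U) = 0.80: U = 10.12 + z_{0.2}·1.18.
z = 0.842; U = 10.12 + 0.842 × 1.18 = 11.11.

11.11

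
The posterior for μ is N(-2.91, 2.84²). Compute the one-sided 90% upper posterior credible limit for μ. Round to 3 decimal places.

Need U with P(μ ≤ U) = 0.90: U = -2.91 + z_{0.1}·2.84.
z = 1.282; U = -2.91 + 1.282 × 2.84 = 0.730.

0.730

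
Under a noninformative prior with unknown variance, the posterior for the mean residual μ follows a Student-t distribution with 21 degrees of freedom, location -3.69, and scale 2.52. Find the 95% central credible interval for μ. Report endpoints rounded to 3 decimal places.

The t_21 distribution is symmetric; the 95% interval is -3.69 ± t·2.52 with t_{0.975,21} = 2.080.
Half-width: 2.080 × 2.52 = 5.241.
-3.69 − 5.241 = -8.931; -3.69 + 5.241 = 1.551.

[-8.931, 1.551]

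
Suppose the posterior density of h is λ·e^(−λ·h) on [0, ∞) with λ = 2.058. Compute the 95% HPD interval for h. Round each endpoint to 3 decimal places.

[0.000, 1.456]

The exponential density is strictly decreasing on [0, ∞), so the HPD interval is anchored at 0: [0, q] with P(h ≤ q) = 0.95.
q = −ln(1 − 0.95) / 2.058 = 2.9957 / 2.058 = 1.456.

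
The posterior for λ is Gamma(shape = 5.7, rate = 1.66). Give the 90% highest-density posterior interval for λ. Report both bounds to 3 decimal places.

The posterior is unimodal and skewed, so the HPD interval has equal density at both endpoints and is the shortest 90% interval.
Solving f(1.168) = f(5.612) with F(5.612) − F(1.168) = 0.90 gives [1.168, 5.612].
For comparison, the equal-tailed interval is [1.456, 6.090]; the HPD is narrower and shifted toward the mode.

[1.168, 5.612]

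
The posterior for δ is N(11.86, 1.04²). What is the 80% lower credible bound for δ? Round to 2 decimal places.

Need L with P(δ ≥ L) = 0.80: L = 11.86 − z_{0.2}·1.04.
z = 0.842; L = 11.86 − 0.842 × 1.04 = 10.98.

10.98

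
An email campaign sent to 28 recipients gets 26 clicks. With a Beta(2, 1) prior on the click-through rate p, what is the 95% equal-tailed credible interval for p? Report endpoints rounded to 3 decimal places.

Posterior: Beta(2+26, 1+2) = Beta(28, 3).
Equal-tailed 95% interval: the 0.025 and 0.975 quantiles of Beta(28, 3).
Posterior mean ≈ 0.903, SD ≈ 0.052; a Normal approximation gives roughly [0.801, 1.006].
Exact: F⁻¹(0.025) = 0.779; F⁻¹(0.975) = 0.979.

[0.779, 0.979]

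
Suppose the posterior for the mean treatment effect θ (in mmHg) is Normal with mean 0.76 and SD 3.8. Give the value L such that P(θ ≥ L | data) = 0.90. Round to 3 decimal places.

-4.110

Need L with P(θ ≥ L) = 0.90: L = 0.76 − z_{0.1}·3.8.
z = 1.282; L = 0.76 − 1.282 × 3.8 = -4.110.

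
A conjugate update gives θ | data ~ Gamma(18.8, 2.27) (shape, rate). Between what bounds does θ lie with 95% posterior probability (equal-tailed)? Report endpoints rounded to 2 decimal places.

[4.97, 12.42]

Posterior: Gamma(shape 18.8, rate 2.27).
Equal-tailed 95% interval: Gamma(18.8, 2.27) quantiles at 0.025 and 0.975.
Posterior mean ≈ 8.28, SD ≈ 1.91; a Normal approximation gives roughly [4.54, 12.03].
Exact: lower = 4.97; upper = 12.42.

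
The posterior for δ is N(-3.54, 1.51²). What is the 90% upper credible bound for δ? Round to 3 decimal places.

Need U with P(δ ≤ U) = 0.90: U = -3.54 + z_{0.1}·1.51.
z = 1.282; U = -3.54 + 1.282 × 1.51 = -1.605.

-1.605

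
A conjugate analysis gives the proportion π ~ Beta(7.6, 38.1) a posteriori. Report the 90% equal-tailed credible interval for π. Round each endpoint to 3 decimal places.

[0.086, 0.264]

Posterior: Beta(7.6, 38.1).
Equal-tailed 90% interval: the 0.05 and 0.95 quantiles of Beta(7.6, 38.1).
Posterior mean ≈ 0.166, SD ≈ 0.054; a Normal approximation gives roughly [0.077, 0.256].
Exact: F⁻¹(0.05) = 0.086; F⁻¹(0.95) = 0.264.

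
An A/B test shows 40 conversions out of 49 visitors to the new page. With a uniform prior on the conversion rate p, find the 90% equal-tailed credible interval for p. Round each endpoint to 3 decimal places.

[0.707, 0.887]

Posterior: Beta(1+40, 1+9) = Beta(41, 10).
Equal-tailed 90% interval: the 0.05 and 0.95 quantiles of Beta(41, 10).
Posterior mean ≈ 0.804, SD ≈ 0.055; a Normal approximation gives roughly [0.713, 0.894].
Exact: F⁻¹(0.05) = 0.707; F⁻¹(0.95) = 0.887.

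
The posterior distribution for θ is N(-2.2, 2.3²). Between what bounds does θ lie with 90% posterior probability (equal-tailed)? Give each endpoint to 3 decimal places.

The posterior is symmetric, so the 90% equal-tailed interval is θ = -2.2 ± z·2.3 with z = 1.645.
Half-width: 1.645 × 2.3 = 3.783.
-2.2 − 3.783 = -5.983; -2.2 + 3.783 = 1.583.

[-5.983, 1.583]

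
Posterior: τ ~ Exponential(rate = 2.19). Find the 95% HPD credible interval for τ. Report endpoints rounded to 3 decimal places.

The exponential density is strictly decreasing on [0, ∞), so the HPD interval is anchored at 0: [0, q] with P(τ ≤ q) = 0.95.
q = −ln(1 − 0.95) / 2.19 = 2.9957 / 2.19 = 1.368.

[0.000, 1.368]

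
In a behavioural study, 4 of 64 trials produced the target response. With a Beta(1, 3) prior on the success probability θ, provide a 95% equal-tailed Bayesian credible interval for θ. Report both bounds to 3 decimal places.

[0.025, 0.146]

Posterior: Beta(1+4, 3+60) = Beta(5, 63).
Equal-tailed 95% interval: the 0.025 and 0.975 quantiles of Beta(5, 63).
Posterior mean ≈ 0.074, SD ≈ 0.031; a Normal approximation gives roughly [0.012, 0.135].
Exact: F⁻¹(0.025) = 0.025; F⁻¹(0.975) = 0.146.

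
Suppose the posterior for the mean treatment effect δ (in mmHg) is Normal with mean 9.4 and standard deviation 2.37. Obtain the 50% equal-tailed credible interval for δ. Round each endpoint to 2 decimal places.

[7.80, 11.00]

The posterior is symmetric, so the 50% equal-tailed interval is δ = 9.4 ± z·2.37 with z = 0.674.
Half-width: 0.674 × 2.37 = 1.60.
9.4 − 1.60 = 7.80; 9.4 + 1.60 = 11.00.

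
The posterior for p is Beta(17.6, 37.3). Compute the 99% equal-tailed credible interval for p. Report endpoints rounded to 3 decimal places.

Posterior: Beta(17.6, 37.3).
Equal-tailed 99% interval: the 0.005 and 0.995 quantiles of Beta(17.6, 37.3).
Posterior mean ≈ 0.321, SD ≈ 0.062; a Normal approximation gives roughly [0.160, 0.481].
Exact: F⁻¹(0.005) = 0.175; F⁻¹(0.995) = 0.491.

[0.175, 0.491]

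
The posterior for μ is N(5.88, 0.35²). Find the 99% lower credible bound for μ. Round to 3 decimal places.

Need L with P(μ ≥ L) = 0.99: L = 5.88 − z_{0.01}·0.35.
z = 2.326; L = 5.88 − 2.326 × 0.35 = 5.066.

5.066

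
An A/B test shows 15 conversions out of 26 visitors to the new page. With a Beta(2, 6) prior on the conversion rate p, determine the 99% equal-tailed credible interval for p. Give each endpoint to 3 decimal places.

Posterior: Beta(2+15, 6+11) = Beta(17, 17).
Equal-tailed 99% interval: the 0.005 and 0.995 quantiles of Beta(17, 17).
Posterior mean ≈ 0.500, SD ≈ 0.085; a Normal approximation gives roughly [0.282, 0.718].
Exact: F⁻¹(0.005) = 0.288; F⁻¹(0.995) = 0.712.

[0.288, 0.712]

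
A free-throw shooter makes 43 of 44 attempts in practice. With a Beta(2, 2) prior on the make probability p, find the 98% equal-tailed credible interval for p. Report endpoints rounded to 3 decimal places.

[0.833, 0.991]

Posterior: Beta(2+43, 2+1) = Beta(45, 3).
Equal-tailed 98% interval: the 0.01 and 0.99 quantiles of Beta(45, 3).
Posterior mean ≈ 0.938, SD ≈ 0.035; a Normal approximation gives roughly [0.857, 1.018].
Exact: F⁻¹(0.01) = 0.833; F⁻¹(0.99) = 0.991.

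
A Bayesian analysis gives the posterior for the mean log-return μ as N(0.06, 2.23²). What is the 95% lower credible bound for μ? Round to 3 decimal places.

Need L with P(μ ≥ L) = 0.95: L = 0.06 − z_{0.05}·2.23.
z = 1.645; L = 0.06 − 1.645 × 2.23 = -3.608.

-3.608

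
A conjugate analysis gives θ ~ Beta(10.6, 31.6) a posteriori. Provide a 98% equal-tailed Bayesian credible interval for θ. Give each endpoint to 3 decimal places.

Posterior: Beta(10.6, 31.6).
Equal-tailed 98% interval: the 0.01 and 0.99 quantiles of Beta(10.6, 31.6).
Posterior mean ≈ 0.251, SD ≈ 0.066; a Normal approximation gives roughly [0.098, 0.405].
Exact: F⁻¹(0.01) = 0.117; F⁻¹(0.99) = 0.419.

[0.117, 0.419]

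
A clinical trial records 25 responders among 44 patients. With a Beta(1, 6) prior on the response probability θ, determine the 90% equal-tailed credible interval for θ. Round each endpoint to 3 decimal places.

[0.395, 0.624]

Posterior: Beta(1+25, 6+19) = Beta(26, 25).
Equal-tailed 90% interval: the 0.05 and 0.95 quantiles of Beta(26, 25).
Posterior mean ≈ 0.510, SD ≈ 0.069; a Normal approximation gives roughly [0.396, 0.624].
Exact: F⁻¹(0.05) = 0.395; F⁻¹(0.95) = 0.624.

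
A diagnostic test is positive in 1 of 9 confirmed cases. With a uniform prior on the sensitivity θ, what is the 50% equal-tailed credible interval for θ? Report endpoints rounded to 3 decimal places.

[0.096, 0.247]

Posterior: Beta(1+1, 1+8) = Beta(2, 9).
Equal-tailed 50% interval: the 0.25 and 0.75 quantiles of Beta(2, 9).
Posterior mean ≈ 0.182, SD ≈ 0.111; a Normal approximation gives roughly [0.107, 0.257].
Exact: F⁻¹(0.25) = 0.096; F⁻¹(0.75) = 0.247.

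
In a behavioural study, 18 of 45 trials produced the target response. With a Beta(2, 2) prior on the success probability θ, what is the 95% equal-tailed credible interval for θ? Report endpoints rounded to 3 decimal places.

[0.276, 0.547]

Posterior: Beta(2+18, 2+27) = Beta(20, 29).
Equal-tailed 95% interval: the 0.025 and 0.975 quantiles of Beta(20, 29).
Posterior mean ≈ 0.408, SD ≈ 0.070; a Normal approximation gives roughly [0.272, 0.544].
Exact: F⁻¹(0.025) = 0.276; F⁻¹(0.975) = 0.547.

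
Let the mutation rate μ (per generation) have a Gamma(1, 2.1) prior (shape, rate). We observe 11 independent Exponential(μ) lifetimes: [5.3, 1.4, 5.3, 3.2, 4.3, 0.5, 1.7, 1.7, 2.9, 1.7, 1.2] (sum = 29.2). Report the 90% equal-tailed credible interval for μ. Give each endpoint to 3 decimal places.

[0.221, 0.582]

Posterior: Gamma(1+11, 2.1+29.2) = Gamma(12, 31.3) (shape, rate).
Equal-tailed 90% interval: Gamma(12, 31.3) quantiles at 0.05 and 0.95.
Posterior mean ≈ 0.383, SD ≈ 0.111; a Normal approximation gives roughly [0.201, 0.565].
Exact: lower = 0.221; upper = 0.582.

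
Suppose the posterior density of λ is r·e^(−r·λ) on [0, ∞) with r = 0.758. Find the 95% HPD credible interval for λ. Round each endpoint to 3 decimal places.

[0.000, 3.952]

The exponential density is strictly decreasing on [0, ∞), so the HPD interval is anchored at 0: [0, q] with P(λ ≤ q) = 0.95.
q = −ln(1 − 0.95) / 0.758 = 2.9957 / 0.758 = 3.952.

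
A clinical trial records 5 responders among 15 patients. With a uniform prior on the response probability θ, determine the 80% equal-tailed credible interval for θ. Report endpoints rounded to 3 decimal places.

[0.210, 0.504]

Posterior: Beta(1+5, 1+10) = Beta(6, 11).
Equal-tailed 80% interval: the 0.1 and 0.9 quantiles of Beta(6, 11).
Posterior mean ≈ 0.353, SD ≈ 0.113; a Normal approximation gives roughly [0.209, 0.497].
Exact: F⁻¹(0.1) = 0.210; F⁻¹(0.9) = 0.504.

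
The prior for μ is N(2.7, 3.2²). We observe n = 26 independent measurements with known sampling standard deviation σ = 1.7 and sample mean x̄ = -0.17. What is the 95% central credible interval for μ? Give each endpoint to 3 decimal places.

[-0.789, 0.511]

Posterior precision = 1/3.2² + 26/1.7² = 0.0977 + 8.9965 = 9.0942, so posterior SD = 0.3316.
Posterior mean = (2.7/3.2² + 26·-0.17/1.7²) / 9.0942 = -0.1392.
Interval: -0.1392 ± 1.960 × 0.3316 → [-0.789, 0.511].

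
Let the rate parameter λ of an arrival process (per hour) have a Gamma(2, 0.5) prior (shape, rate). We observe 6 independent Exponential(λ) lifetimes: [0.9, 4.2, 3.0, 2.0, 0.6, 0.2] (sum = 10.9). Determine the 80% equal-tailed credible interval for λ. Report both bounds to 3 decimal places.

Posterior: Gamma(2+6, 0.5+10.9) = Gamma(8, 11.4) (shape, rate).
Equal-tailed 80% interval: Gamma(8, 11.4) quantiles at 0.1 and 0.9.
Posterior mean ≈ 0.702, SD ≈ 0.248; a Normal approximation gives roughly [0.384, 1.020].
Exact: lower = 0.408; upper = 1.033.

[0.408, 1.033]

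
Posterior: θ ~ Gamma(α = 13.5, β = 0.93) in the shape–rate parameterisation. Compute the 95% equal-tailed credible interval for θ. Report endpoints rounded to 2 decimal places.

Posterior: Gamma(shape 13.5, rate 0.93).
Equal-tailed 95% interval: Gamma(13.5, 0.93) quantiles at 0.025 and 0.975.
Posterior mean ≈ 14.52, SD ≈ 3.95; a Normal approximation gives roughly [6.77, 22.26].
Exact: lower = 7.84; upper = 23.22.

[7.84, 23.22]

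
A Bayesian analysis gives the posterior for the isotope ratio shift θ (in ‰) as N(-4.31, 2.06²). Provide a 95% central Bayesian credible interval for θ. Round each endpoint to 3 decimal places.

[-8.348, -0.272]

The posterior is symmetric, so the 95% equal-tailed interval is θ = -4.31 ± z·2.06 with z = 1.960.
Half-width: 1.960 × 2.06 = 4.038.
-4.31 − 4.038 = -8.348; -4.31 + 4.038 = -0.272.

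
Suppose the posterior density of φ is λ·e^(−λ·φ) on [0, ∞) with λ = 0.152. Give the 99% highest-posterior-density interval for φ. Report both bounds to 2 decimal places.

The exponential density is strictly decreasing on [0, ∞), so the HPD interval is anchored at 0: [0, q] with P(φ ≤ q) = 0.99.
q = −ln(1 − 0.99) / 0.152 = 4.6052 / 0.152 = 30.30.

[0.00, 30.30]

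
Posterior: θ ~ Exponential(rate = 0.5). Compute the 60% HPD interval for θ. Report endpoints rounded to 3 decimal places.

[0.000, 1.833]

The exponential density is strictly decreasing on [0, ∞), so the HPD interval is anchored at 0: [0, q] with P(θ ≤ q) = 0.60.
q = −ln(1 − 0.60) / 0.5 = 0.9163 / 0.5 = 1.833.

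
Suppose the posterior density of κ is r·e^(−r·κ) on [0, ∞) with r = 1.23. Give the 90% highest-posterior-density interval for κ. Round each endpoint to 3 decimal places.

The exponential density is strictly decreasing on [0, ∞), so the HPD interval is anchored at 0: [0, q] with P(κ ≤ q) = 0.90.
q = −ln(1 − 0.90) / 1.23 = 2.3026 / 1.23 = 1.872.

[0.000, 1.872]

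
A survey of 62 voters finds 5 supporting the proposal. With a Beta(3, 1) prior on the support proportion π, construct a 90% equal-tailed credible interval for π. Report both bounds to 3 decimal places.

[0.063, 0.193]

Posterior: Beta(3+5, 1+57) = Beta(8, 58).
Equal-tailed 90% interval: the 0.05 and 0.95 quantiles of Beta(8, 58).
Posterior mean ≈ 0.121, SD ≈ 0.040; a Normal approximation gives roughly [0.056, 0.187].
Exact: F⁻¹(0.05) = 0.063; F⁻¹(0.95) = 0.193.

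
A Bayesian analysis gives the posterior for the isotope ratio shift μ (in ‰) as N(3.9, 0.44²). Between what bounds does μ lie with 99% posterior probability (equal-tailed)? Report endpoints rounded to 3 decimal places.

The posterior is symmetric, so the 99% equal-tailed interval is μ = 3.9 ± z·0.44 with z = 2.576.
Half-width: 2.576 × 0.44 = 1.133.
3.9 − 1.133 = 2.767; 3.9 + 1.133 = 5.033.

[2.767, 5.033]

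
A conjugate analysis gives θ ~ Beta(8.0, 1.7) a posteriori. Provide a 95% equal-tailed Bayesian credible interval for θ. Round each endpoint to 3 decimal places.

Posterior: Beta(8.0, 1.7).
Equal-tailed 95% interval: the 0.025 and 0.975 quantiles of Beta(8.0, 1.7).
Posterior mean ≈ 0.825, SD ≈ 0.116; a Normal approximation gives roughly [0.597, 1.053].
Exact: F⁻¹(0.025) = 0.546; F⁻¹(0.975) = 0.981.

[0.546, 0.981]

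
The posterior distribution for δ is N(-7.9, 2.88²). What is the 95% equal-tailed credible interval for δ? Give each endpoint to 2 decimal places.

[-13.54, -2.26]

The posterior is symmetric, so the 95% equal-tailed interval is δ = -7.9 ± z·2.88 with z = 1.960.
Half-width: 1.960 × 2.88 = 5.64.
-7.9 − 5.64 = -13.54; -7.9 + 5.64 = -2.26.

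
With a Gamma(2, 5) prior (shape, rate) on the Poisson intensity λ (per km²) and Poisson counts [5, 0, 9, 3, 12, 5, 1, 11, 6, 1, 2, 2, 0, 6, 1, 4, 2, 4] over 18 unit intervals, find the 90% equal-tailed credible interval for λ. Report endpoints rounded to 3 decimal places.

[2.707, 3.952]

Posterior: Gamma(2+74, 5+18) = Gamma(76, 23) (shape, rate).
Equal-tailed 90% interval: Gamma(76, 23) quantiles at 0.05 and 0.95.
Posterior mean ≈ 3.304, SD ≈ 0.379; a Normal approximation gives roughly [2.681, 3.928].
Exact: lower = 2.707; upper = 3.952.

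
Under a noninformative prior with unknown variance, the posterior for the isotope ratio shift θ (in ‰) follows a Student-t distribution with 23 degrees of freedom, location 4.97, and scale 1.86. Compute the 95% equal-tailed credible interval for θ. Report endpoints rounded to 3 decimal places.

[1.122, 8.818]

The t_23 distribution is symmetric; the 95% interval is 4.97 ± t·1.86 with t_{0.975,23} = 2.069.
Half-width: 2.069 × 1.86 = 3.848.
4.97 − 3.848 = 1.122; 4.97 + 3.848 = 8.818.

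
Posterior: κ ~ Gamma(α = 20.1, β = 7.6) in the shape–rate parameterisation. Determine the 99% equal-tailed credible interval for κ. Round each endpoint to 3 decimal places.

[1.372, 4.409]

Posterior: Gamma(shape 20.1, rate 7.6).
Equal-tailed 99% interval: Gamma(20.1, 7.6) quantiles at 0.005 and 0.995.
Posterior mean ≈ 2.645, SD ≈ 0.590; a Normal approximation gives roughly [1.125, 4.164].
Exact: lower = 1.372; upper = 4.409.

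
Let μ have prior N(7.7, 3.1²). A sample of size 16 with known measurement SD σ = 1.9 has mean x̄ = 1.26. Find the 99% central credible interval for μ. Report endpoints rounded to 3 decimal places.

[0.198, 2.617]

Posterior precision = 1/3.1² + 16/1.9² = 0.1041 + 4.4321 = 4.5362, so posterior SD = 0.4695.
Posterior mean = (7.7/3.1² + 16·1.26/1.9²) / 4.5362 = 1.4077.
Interval: 1.4077 ± 2.576 × 0.4695 → [0.198, 2.617].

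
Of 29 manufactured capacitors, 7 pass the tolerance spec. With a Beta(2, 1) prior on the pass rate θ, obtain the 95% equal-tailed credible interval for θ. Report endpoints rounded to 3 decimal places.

Posterior: Beta(2+7, 1+22) = Beta(9, 23).
Equal-tailed 95% interval: the 0.025 and 0.975 quantiles of Beta(9, 23).
Posterior mean ≈ 0.281, SD ≈ 0.078; a Normal approximation gives roughly [0.128, 0.435].
Exact: F⁻¹(0.025) = 0.142; F⁻¹(0.975) = 0.446.

[0.142, 0.446]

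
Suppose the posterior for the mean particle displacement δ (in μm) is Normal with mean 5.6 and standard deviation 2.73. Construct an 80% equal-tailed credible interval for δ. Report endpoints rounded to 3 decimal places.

[2.101, 9.099]

The posterior is symmetric, so the 80% equal-tailed interval is δ = 5.6 ± z·2.73 with z = 1.282.
Half-width: 1.282 × 2.73 = 3.499.
5.6 − 3.499 = 2.101; 5.6 + 3.499 = 9.099.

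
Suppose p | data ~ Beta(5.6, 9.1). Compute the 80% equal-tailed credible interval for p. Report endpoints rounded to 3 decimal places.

Posterior: Beta(5.6, 9.1).
Equal-tailed 80% interval: the 0.1 and 0.9 quantiles of Beta(5.6, 9.1).
Posterior mean ≈ 0.381, SD ≈ 0.123; a Normal approximation gives roughly [0.224, 0.538].
Exact: F⁻¹(0.1) = 0.225; F⁻¹(0.9) = 0.545.

[0.225, 0.545]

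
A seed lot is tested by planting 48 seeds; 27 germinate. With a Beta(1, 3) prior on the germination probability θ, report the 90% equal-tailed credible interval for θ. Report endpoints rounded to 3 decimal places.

[0.425, 0.650]

Posterior: Beta(1+27, 3+21) = Beta(28, 24).
Equal-tailed 90% interval: the 0.05 and 0.95 quantiles of Beta(28, 24).
Posterior mean ≈ 0.538, SD ≈ 0.068; a Normal approximation gives roughly [0.426, 0.651].
Exact: F⁻¹(0.05) = 0.425; F⁻¹(0.95) = 0.650.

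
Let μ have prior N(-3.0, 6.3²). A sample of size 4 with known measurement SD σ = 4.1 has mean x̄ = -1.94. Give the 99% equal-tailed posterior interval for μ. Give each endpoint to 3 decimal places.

Posterior precision = 1/6.3² + 4/4.1² = 0.0252 + 0.2380 = 0.2631, so posterior SD = 1.9494.
Posterior mean = (-3.0/6.3² + 4·-1.94/4.1²) / 0.2631 = -2.0415.
Interval: -2.0415 ± 2.576 × 1.9494 → [-7.063, 2.980].

[-7.063, 2.980]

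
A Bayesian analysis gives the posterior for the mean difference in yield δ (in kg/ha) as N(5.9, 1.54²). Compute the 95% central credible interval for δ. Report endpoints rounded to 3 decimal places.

[2.882, 8.918]

The posterior is symmetric, so the 95% equal-tailed interval is δ = 5.9 ± z·1.54 with z = 1.960.
Half-width: 1.960 × 1.54 = 3.018.
5.9 − 3.018 = 2.882; 5.9 + 3.018 = 8.918.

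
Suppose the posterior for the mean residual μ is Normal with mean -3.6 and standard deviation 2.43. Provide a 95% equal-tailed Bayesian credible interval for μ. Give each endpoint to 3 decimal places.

The posterior is symmetric, so the 95% equal-tailed interval is μ = -3.6 ± z·2.43 with z = 1.960.
Half-width: 1.960 × 2.43 = 4.763.
-3.6 − 4.763 = -8.363; -3.6 + 4.763 = 1.163.

[-8.363, 1.163]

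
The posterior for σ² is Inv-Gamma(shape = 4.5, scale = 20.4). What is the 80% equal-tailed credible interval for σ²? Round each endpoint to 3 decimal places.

Inverse-Gamma(4.5, 20.4) quantiles: F⁻¹(0.1) and F⁻¹(0.9).
Equivalently, 1/σ² ~ Gamma(4.5, rate = 20.4); invert its 0.9 and 0.1 quantiles.
Posterior mean ≈ 5.829, SD ≈ 3.686; a Normal approximation gives roughly [1.104, 10.553].
Exact: lower = 2.779; upper = 9.788.

[2.779, 9.788]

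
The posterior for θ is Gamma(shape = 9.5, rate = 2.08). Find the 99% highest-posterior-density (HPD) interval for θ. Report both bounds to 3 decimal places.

The posterior is unimodal and skewed, so the HPD interval has equal density at both endpoints and is the shortest 99% interval.
Solving f(1.435) = f(8.887) with F(8.887) − F(1.435) = 0.99 gives [1.435, 8.887].
For comparison, the equal-tailed interval is [1.645, 9.275]; the HPD is narrower and shifted toward the mode.

[1.435, 8.887]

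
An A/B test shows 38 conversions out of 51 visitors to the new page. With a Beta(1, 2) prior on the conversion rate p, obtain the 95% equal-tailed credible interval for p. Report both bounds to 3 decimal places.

[0.597, 0.832]

Posterior: Beta(1+38, 2+13) = Beta(39, 15).
Equal-tailed 95% interval: the 0.025 and 0.975 quantiles of Beta(39, 15).
Posterior mean ≈ 0.722, SD ≈ 0.060; a Normal approximation gives roughly [0.604, 0.841].
Exact: F⁻¹(0.025) = 0.597; F⁻¹(0.975) = 0.832.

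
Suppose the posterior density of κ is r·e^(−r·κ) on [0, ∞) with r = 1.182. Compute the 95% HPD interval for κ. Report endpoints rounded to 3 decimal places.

[0.000, 2.534]

The exponential density is strictly decreasing on [0, ∞), so the HPD interval is anchored at 0: [0, q] with P(κ ≤ q) = 0.95.
q = −ln(1 − 0.95) / 1.182 = 2.9957 / 1.182 = 2.534.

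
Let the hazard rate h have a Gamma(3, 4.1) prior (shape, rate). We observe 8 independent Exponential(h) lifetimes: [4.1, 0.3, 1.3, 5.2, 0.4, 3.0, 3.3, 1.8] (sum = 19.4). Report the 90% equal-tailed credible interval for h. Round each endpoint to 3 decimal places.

Posterior: Gamma(3+8, 4.1+19.4) = Gamma(11, 23.5) (shape, rate).
Equal-tailed 90% interval: Gamma(11, 23.5) quantiles at 0.05 and 0.95.
Posterior mean ≈ 0.468, SD ≈ 0.141; a Normal approximation gives roughly [0.236, 0.700].
Exact: lower = 0.263; upper = 0.722.

[0.263, 0.722]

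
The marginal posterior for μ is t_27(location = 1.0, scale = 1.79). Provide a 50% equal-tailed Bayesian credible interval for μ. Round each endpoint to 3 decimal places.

The t_27 distribution is symmetric; the 50% interval is 1.0 ± t·1.79 with t_{0.75,27} = 0.684.
Half-width: 0.684 × 1.79 = 1.224.
1.0 − 1.224 = -0.224; 1.0 + 1.224 = 2.224.

[-0.224, 2.224]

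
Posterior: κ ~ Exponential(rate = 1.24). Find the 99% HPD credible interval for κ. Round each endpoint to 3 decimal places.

[0.000, 3.714]

The exponential density is strictly decreasing on [0, ∞), so the HPD interval is anchored at 0: [0, q] with P(κ ≤ q) = 0.99.
q = −ln(1 − 0.99) / 1.24 = 4.6052 / 1.24 = 3.714.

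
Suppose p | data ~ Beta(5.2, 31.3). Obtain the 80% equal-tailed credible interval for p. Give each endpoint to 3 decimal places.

Posterior: Beta(5.2, 31.3).
Equal-tailed 80% interval: the 0.1 and 0.9 quantiles of Beta(5.2, 31.3).
Posterior mean ≈ 0.142, SD ≈ 0.057; a Normal approximation gives roughly [0.069, 0.216].
Exact: F⁻¹(0.1) = 0.074; F⁻¹(0.9) = 0.219.

[0.074, 0.219]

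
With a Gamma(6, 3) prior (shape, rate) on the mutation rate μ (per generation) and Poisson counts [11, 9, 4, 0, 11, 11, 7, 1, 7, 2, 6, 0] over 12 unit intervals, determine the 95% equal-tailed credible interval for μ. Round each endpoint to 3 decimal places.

Posterior: Gamma(6+69, 3+12) = Gamma(75, 15) (shape, rate).
Equal-tailed 95% interval: Gamma(75, 15) quantiles at 0.025 and 0.975.
Posterior mean ≈ 5.000, SD ≈ 0.577; a Normal approximation gives roughly [3.868, 6.132].
Exact: lower = 3.933; upper = 6.193.

[3.933, 6.193]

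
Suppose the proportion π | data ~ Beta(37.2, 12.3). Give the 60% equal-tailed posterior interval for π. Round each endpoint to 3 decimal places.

[0.701, 0.804]

Posterior: Beta(37.2, 12.3).
Equal-tailed 60% interval: the 0.2 and 0.8 quantiles of Beta(37.2, 12.3).
Posterior mean ≈ 0.752, SD ≈ 0.061; a Normal approximation gives roughly [0.700, 0.803].
Exact: F⁻¹(0.2) = 0.701; F⁻¹(0.8) = 0.804.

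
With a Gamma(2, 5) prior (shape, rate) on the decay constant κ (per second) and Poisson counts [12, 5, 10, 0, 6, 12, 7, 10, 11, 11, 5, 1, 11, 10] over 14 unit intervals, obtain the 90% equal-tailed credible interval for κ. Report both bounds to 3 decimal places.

Posterior: Gamma(2+111, 5+14) = Gamma(113, 19) (shape, rate).
Equal-tailed 90% interval: Gamma(113, 19) quantiles at 0.05 and 0.95.
Posterior mean ≈ 5.947, SD ≈ 0.559; a Normal approximation gives roughly [5.027, 6.868].
Exact: lower = 5.058; upper = 6.897.

[5.058, 6.897]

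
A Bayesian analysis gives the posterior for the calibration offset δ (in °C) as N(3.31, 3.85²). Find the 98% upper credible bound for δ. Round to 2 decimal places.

Need U with P(δ ≤ U) = 0.98: U = 3.31 + z_{0.02}·3.85.
z = 2.054; U = 3.31 + 2.054 × 3.85 = 11.22.

11.22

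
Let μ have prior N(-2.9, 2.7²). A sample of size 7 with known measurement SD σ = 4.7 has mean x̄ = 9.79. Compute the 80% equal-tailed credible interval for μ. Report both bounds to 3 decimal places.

[4.054, 7.858]

Posterior precision = 1/2.7² + 7/4.7² = 0.1372 + 0.3169 = 0.4541, so posterior SD = 1.4840.
Posterior mean = (-2.9/2.7² + 7·9.79/4.7²) / 0.4541 = 5.9563.
Interval: 5.9563 ± 1.282 × 1.4840 → [4.054, 7.858].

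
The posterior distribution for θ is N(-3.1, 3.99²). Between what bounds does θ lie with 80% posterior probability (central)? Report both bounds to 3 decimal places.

The posterior is symmetric, so the 80% equal-tailed interval is θ = -3.1 ± z·3.99 with z = 1.282.
Half-width: 1.282 × 3.99 = 5.113.
-3.1 − 5.113 = -8.213; -3.1 + 5.113 = 2.013.

[-8.213, 2.013]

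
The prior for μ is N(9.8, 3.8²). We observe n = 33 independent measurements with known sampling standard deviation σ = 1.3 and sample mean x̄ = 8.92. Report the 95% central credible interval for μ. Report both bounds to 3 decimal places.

Posterior precision = 1/3.8² + 33/1.3² = 0.0693 + 19.5266 = 19.5959, so posterior SD = 0.2259.
Posterior mean = (9.8/3.8² + 33·8.92/1.3²) / 19.5959 = 8.9231.
Interval: 8.9231 ± 1.960 × 0.2259 → [8.480, 9.366].

[8.480, 9.366]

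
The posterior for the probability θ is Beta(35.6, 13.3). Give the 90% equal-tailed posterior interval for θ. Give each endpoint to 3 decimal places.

[0.619, 0.826]

Posterior: Beta(35.6, 13.3).
Equal-tailed 90% interval: the 0.05 and 0.95 quantiles of Beta(35.6, 13.3).
Posterior mean ≈ 0.728, SD ≈ 0.063; a Normal approximation gives roughly [0.624, 0.832].
Exact: F⁻¹(0.05) = 0.619; F⁻¹(0.95) = 0.826.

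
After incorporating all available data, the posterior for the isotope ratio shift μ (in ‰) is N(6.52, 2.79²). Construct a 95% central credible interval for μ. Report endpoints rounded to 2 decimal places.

The posterior is symmetric, so the 95% equal-tailed interval is μ = 6.52 ± z·2.79 with z = 1.960.
Half-width: 1.960 × 2.79 = 5.47.
6.52 − 5.47 = 1.05; 6.52 + 5.47 = 11.99.

[1.05, 11.99]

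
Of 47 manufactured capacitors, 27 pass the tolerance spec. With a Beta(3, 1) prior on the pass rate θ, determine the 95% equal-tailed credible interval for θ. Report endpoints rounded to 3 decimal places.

Posterior: Beta(3+27, 1+20) = Beta(30, 21).
Equal-tailed 95% interval: the 0.025 and 0.975 quantiles of Beta(30, 21).
Posterior mean ≈ 0.588, SD ≈ 0.068; a Normal approximation gives roughly [0.454, 0.722].
Exact: F⁻¹(0.025) = 0.452; F⁻¹(0.975) = 0.718.

[0.452, 0.718]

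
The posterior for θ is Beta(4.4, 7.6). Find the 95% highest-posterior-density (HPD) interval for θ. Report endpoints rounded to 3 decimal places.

[0.118, 0.627]

The posterior is unimodal and skewed, so the HPD interval has equal density at both endpoints and is the shortest 95% interval.
Solving f(0.118) = f(0.627) with F(0.627) − F(0.118) = 0.95 gives [0.118, 0.627].
For comparison, the equal-tailed interval is [0.132, 0.644]; the HPD is narrower and shifted toward the mode.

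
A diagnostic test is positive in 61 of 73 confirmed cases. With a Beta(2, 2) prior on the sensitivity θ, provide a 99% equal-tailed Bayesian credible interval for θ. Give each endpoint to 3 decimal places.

Posterior: Beta(2+61, 2+12) = Beta(63, 14).
Equal-tailed 99% interval: the 0.005 and 0.995 quantiles of Beta(63, 14).
Posterior mean ≈ 0.818, SD ≈ 0.044; a Normal approximation gives roughly [0.706, 0.931].
Exact: F⁻¹(0.005) = 0.692; F⁻¹(0.995) = 0.914.

[0.692, 0.914]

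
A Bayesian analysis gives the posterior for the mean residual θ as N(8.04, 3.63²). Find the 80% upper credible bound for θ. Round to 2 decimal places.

11.10

Need U with P(θ ≤ U) = 0.80: U = 8.04 + z_{0.2}·3.63.
z = 0.842; U = 8.04 + 0.842 × 3.63 = 11.10.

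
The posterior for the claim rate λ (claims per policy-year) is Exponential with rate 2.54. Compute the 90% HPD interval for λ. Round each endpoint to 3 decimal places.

[0.000, 0.907]

The exponential density is strictly decreasing on [0, ∞), so the HPD interval is anchored at 0: [0, q] with P(λ ≤ q) = 0.90.
q = −ln(1 − 0.90) / 2.54 = 2.3026 / 2.54 = 0.907.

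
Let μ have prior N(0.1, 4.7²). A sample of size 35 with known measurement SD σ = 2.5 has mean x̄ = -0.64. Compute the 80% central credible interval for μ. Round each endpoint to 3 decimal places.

[-1.173, -0.095]

Posterior precision = 1/4.7² + 35/2.5² = 0.0453 + 5.6000 = 5.6453, so posterior SD = 0.4209.
Posterior mean = (0.1/4.7² + 35·-0.64/2.5²) / 5.6453 = -0.6341.
Interval: -0.6341 ± 1.282 × 0.4209 → [-1.173, -0.095].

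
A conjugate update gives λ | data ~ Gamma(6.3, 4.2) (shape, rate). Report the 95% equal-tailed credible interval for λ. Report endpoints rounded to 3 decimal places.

[0.567, 2.878]

Posterior: Gamma(shape 6.3, rate 4.2).
Equal-tailed 95% interval: Gamma(6.3, 4.2) quantiles at 0.025 and 0.975.
Posterior mean ≈ 1.500, SD ≈ 0.598; a Normal approximation gives roughly [0.329, 2.671].
Exact: lower = 0.567; upper = 2.878.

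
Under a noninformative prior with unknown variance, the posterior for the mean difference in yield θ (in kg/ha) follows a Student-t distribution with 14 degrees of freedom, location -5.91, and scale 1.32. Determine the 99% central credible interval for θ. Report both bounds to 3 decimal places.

[-9.839, -1.981]

The t_14 distribution is symmetric; the 99% interval is -5.91 ± t·1.32 with t_{0.995,14} = 2.977.
Half-width: 2.977 × 1.32 = 3.929.
-5.91 − 3.929 = -9.839; -5.91 + 3.929 = -1.981.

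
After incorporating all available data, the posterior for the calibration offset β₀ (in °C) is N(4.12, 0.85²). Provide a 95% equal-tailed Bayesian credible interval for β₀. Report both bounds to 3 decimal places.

[2.454, 5.786]

The posterior is symmetric, so the 95% equal-tailed interval is β₀ = 4.12 ± z·0.85 with z = 1.960.
Half-width: 1.960 × 0.85 = 1.666.
4.12 − 1.666 = 2.454; 4.12 + 1.666 = 5.786.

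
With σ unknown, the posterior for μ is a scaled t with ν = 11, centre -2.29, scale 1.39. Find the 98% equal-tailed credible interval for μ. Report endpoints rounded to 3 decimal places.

The t_11 distribution is symmetric; the 98% interval is -2.29 ± t·1.39 with t_{0.99,11} = 2.718.
Half-width: 2.718 × 1.39 = 3.778.
-2.29 − 3.778 = -6.068; -2.29 + 3.778 = 1.488.

[-6.068, 1.488]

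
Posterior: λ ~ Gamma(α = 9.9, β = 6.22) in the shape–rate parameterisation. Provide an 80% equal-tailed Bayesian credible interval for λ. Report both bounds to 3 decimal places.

[0.987, 2.265]

Posterior: Gamma(shape 9.9, rate 6.22).
Equal-tailed 80% interval: Gamma(9.9, 6.22) quantiles at 0.1 and 0.9.
Posterior mean ≈ 1.592, SD ≈ 0.506; a Normal approximation gives roughly [0.943, 2.240].
Exact: lower = 0.987; upper = 2.265.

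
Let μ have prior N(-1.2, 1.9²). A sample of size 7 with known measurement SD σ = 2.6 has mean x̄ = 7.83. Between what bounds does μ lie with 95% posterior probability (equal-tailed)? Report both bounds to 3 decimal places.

Posterior precision = 1/1.9² + 7/2.6² = 0.2770 + 1.0355 = 1.3125, so posterior SD = 0.8729.
Posterior mean = (-1.2/1.9² + 7·7.83/2.6²) / 1.3125 = 5.9242.
Interval: 5.9242 ± 1.960 × 0.8729 → [4.213, 7.635].

[4.213, 7.635]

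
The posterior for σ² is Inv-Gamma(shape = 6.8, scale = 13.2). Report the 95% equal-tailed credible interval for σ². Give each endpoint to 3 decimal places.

[1.033, 4.908]

Inverse-Gamma(6.8, 13.2) quantiles: F⁻¹(0.025) and F⁻¹(0.975).
Equivalently, 1/σ² ~ Gamma(6.8, rate = 13.2); invert its 0.975 and 0.025 quantiles.
Posterior mean ≈ 2.276, SD ≈ 1.039; a Normal approximation gives roughly [0.240, 4.312].
Exact: lower = 1.033; upper = 4.908.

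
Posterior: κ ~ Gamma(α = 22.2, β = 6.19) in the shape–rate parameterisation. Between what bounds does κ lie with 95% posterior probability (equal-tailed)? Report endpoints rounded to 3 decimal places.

[2.253, 5.225]

Posterior: Gamma(shape 22.2, rate 6.19).
Equal-tailed 95% interval: Gamma(22.2, 6.19) quantiles at 0.025 and 0.975.
Posterior mean ≈ 3.586, SD ≈ 0.761; a Normal approximation gives roughly [2.095, 5.078].
Exact: lower = 2.253; upper = 5.225.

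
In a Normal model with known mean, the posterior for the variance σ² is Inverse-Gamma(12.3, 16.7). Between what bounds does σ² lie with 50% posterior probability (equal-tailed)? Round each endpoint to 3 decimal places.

Inverse-Gamma(12.3, 16.7) quantiles: F⁻¹(0.25) and F⁻¹(0.75).
Equivalently, 1/σ² ~ Gamma(12.3, rate = 16.7); invert its 0.75 and 0.25 quantiles.
Posterior mean ≈ 1.478, SD ≈ 0.460; a Normal approximation gives roughly [1.167, 1.788].
Exact: lower = 1.156; upper = 1.706.

[1.156, 1.706]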